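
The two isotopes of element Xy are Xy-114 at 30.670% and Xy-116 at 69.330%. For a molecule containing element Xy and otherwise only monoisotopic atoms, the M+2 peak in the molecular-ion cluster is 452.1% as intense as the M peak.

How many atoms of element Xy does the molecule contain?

For n independent Xy atoms, I(M+2)/I(M) = n · (abundance Xy-116) / (abundance Xy-114) = n · 0.69330/0.30670.
n = 4.521 × 0.30670/0.69330 = 2.00 ≈ 2

2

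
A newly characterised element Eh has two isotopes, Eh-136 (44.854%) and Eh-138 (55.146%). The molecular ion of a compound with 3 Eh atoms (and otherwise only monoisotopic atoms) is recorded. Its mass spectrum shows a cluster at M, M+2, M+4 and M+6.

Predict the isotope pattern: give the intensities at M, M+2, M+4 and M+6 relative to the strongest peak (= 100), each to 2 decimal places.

Each Eh atom is independently Eh-136 (p = 0.44854) or Eh-138 (q = 0.55146); the cluster is the binomial expansion (p + q)^3.
P(M) = 0.44854^3 = 0.090241
P(M+2) = 3 × 0.44854^2 × 0.55146^1 = 0.332842
P(M+4) = 3 × 0.44854^1 × 0.55146^2 = 0.409214
P(M+6) = 0.55146^3 = 0.167703
The M+4 peak is largest (0.409214); scaling to 100 gives 22.05 : 81.34 : 100.00 : 40.98.

22.05 : 81.34 : 100.00 : 40.98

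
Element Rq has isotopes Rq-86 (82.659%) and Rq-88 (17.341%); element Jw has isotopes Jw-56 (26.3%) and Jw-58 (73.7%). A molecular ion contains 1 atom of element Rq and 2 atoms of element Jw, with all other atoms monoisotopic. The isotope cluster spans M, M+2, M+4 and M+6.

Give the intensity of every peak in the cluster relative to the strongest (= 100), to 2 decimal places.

11.08 : 64.40 : 100.00 : 18.25

Element Rq pattern (n=1): 0.82659 : 0.17341
Element Jw pattern (n=2): 0.069169 : 0.387662 : 0.543169
Convolve the two distributions (both contribute in 2-u steps):
  M: 0.82659×0.069169 = 0.057174
  M+2: 0.82659×0.387662 + 0.17341×0.069169 = 0.332432
  M+4: 0.82659×0.543169 + 0.17341×0.387662 = 0.516203
  M+6: 0.17341×0.543169 = 0.094191
Scale to base peak (0.516203) = 100: 11.08 : 64.40 : 100.00 : 18.25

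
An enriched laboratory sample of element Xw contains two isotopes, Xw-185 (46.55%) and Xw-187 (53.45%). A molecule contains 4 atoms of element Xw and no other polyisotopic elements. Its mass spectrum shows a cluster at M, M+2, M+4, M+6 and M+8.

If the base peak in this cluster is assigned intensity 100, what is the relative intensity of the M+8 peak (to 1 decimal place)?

(0.4655 + 0.5345)^4 gives M 0.0470, M+2 0.2157, M+4 0.3714, M+6 0.2843, M+8 0.0816; the largest is M+4.
P(M+4) = C(4,2) × 0.4655^2 × 0.5345^2 = 6 × 0.21669025 × 0.28569025 = 0.371438 (base)
P(M+8) = C(4,4) × 0.4655^0 × 0.5345^4 = 1 × 1.0000 × 0.08161892 = 0.081619
Relative intensity = 0.081619 / 0.371438 × 100 = 22.0

22.0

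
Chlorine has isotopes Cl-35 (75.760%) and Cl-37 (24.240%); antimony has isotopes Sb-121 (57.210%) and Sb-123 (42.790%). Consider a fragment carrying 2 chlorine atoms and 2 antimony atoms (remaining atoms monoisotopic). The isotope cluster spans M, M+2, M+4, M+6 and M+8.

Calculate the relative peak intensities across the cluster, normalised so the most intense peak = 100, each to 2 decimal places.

46.82 : 100.00 : 75.80 : 23.93 : 2.68

Chlorine pattern (n=2): 0.57395776 : 0.36728448 : 0.05875776
Antimony pattern (n=2): 0.32729841 : 0.48960318 : 0.18309841
Convolve the two distributions (both contribute in 2-u steps):
  M: 0.57395776×0.32729841 = 0.187855
  M+2: 0.57395776×0.48960318 + 0.36728448×0.32729841 = 0.401223
  M+4: 0.57395776×0.18309841 + 0.36728448×0.48960318 + 0.05875776×0.32729841 = 0.304146
  M+6: 0.36728448×0.18309841 + 0.05875776×0.48960318 = 0.096017
  M+8: 0.05875776×0.18309841 = 0.010758
Scale to base peak (0.401223) = 100: 46.82 : 100.00 : 75.80 : 23.93 : 2.68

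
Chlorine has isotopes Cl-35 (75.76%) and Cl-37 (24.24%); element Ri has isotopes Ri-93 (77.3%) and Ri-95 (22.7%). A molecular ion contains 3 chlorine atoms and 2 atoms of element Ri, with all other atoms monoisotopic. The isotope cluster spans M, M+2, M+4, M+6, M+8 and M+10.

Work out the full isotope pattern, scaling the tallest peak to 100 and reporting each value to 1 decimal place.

64.6 : 100.0 : 61.9 : 19.1 : 3.0 : 0.2

Chlorine pattern (n=3): 0.4348304 : 0.41738208 : 0.13354464 : 0.01424288
Element Ri pattern (n=2): 0.597529 : 0.350942 : 0.051529
Convolve the two distributions (both contribute in 2-u steps):
  M: 0.4348304×0.597529 = 0.259824
  M+2: 0.4348304×0.350942 + 0.41738208×0.597529 = 0.401998
  M+4: 0.4348304×0.051529 + 0.41738208×0.350942 + 0.13354464×0.597529 = 0.248680
  M+6: 0.41738208×0.051529 + 0.13354464×0.350942 + 0.01424288×0.597529 = 0.076884
  M+8: 0.13354464×0.051529 + 0.01424288×0.350942 = 0.011880
  M+10: 0.01424288×0.051529 = 0.000734
Scale to base peak (0.401998) = 100: 64.6 : 100.0 : 61.9 : 19.1 : 3.0 : 0.2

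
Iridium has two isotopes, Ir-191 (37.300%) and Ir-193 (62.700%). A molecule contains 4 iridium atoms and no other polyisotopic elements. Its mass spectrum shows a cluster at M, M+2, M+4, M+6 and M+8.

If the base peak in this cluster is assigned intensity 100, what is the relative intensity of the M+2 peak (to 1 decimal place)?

(0.37300 + 0.62700)^4 gives M 0.0194, M+2 0.1302, M+4 0.3282, M+6 0.3678, M+8 0.1546; the largest is M+6.
P(M+6) = C(4,3) × 0.37300^1 × 0.62700^3 = 4 × 0.3730 × 0.24649188 = 0.367766 (base)
P(M+2) = C(4,1) × 0.37300^3 × 0.62700^1 = 4 × 0.05189512 × 0.6270 = 0.130153
Relative intensity = 0.130153 / 0.367766 × 100 = 35.4

35.4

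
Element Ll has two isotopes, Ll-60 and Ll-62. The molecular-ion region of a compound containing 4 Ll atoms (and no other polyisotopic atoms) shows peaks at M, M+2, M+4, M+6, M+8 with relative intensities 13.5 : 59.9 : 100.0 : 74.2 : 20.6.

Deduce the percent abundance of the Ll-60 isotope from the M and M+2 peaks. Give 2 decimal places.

Let p = fractional abundance of Ll-60. I(M+2)/I(M) = [C(4,1)·p^3·(1−p)] / p^4 = 4·(1−p)/p = 59.9/13.5 = 4.4370
(1−p)/p = 4.4370/4 = 1.1093  ⇒  p = 1/(1 + 1.1093) = 0.4741
Ll-60: 47.41%, Ll-62: 52.59%.

47.41%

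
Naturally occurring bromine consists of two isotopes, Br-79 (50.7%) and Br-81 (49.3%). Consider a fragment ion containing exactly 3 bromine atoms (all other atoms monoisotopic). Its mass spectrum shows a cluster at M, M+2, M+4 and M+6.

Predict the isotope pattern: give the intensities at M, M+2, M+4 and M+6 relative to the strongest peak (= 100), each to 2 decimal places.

34.28 : 100.00 : 97.24 : 31.52

Expanding (0.507 + 0.493)^3:
P(M) = 0.507^3 = 0.130324
P(M+2) = 3 × 0.507^2 × 0.493^1 = 0.380175
P(M+4) = 3 × 0.507^1 × 0.493^2 = 0.369678
P(M+6) = 0.493^3 = 0.119823
The M+2 peak is largest (0.380175); scaling to 100 gives 34.28 : 100.00 : 97.24 : 31.52.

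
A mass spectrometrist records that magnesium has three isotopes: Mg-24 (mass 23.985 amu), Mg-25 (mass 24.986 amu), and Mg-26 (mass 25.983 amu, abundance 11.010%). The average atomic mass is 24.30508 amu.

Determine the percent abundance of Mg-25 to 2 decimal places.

10.00%

Let x and y be the fractions of Mg-24 and Mg-25. Then x + y = 1 − 0.11010 = 0.88990 and 23.985x + 24.986y = 24.30508 − 0.11010×25.983 = 21.4443517.
Substituting: 23.985x + 24.986(0.88990 − x) = 21.4443517
(23.985 − 24.986)x = -0.7906897  ⇒  x = 0.78990, y = 0.10000
Mg-24: 78.99%, Mg-25: 10.00%.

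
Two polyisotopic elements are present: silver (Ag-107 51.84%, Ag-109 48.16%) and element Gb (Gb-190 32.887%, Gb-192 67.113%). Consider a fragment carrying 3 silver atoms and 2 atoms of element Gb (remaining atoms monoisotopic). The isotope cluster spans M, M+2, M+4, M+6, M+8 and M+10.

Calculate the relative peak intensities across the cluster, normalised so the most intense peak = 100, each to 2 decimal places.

Silver pattern (n=3): 0.13931407 : 0.38827347 : 0.36071085 : 0.11170161
Element Gb pattern (n=2): 0.10815548 : 0.44142905 : 0.45041548
Convolve the two distributions (both contribute in 2-u steps):
  M: 0.13931407×0.10815548 = 0.015068
  M+2: 0.13931407×0.44142905 + 0.38827347×0.10815548 = 0.103491
  M+4: 0.13931407×0.45041548 + 0.38827347×0.44142905 + 0.36071085×0.10815548 = 0.273157
  M+6: 0.38827347×0.45041548 + 0.36071085×0.44142905 + 0.11170161×0.10815548 = 0.346194
  M+8: 0.36071085×0.45041548 + 0.11170161×0.44142905 = 0.211778
  M+10: 0.11170161×0.45041548 = 0.050312
Scale to base peak (0.346194) = 100: 4.35 : 29.89 : 78.90 : 100.00 : 61.17 : 14.53

4.35 : 29.89 : 78.90 : 100.00 : 61.17 : 14.53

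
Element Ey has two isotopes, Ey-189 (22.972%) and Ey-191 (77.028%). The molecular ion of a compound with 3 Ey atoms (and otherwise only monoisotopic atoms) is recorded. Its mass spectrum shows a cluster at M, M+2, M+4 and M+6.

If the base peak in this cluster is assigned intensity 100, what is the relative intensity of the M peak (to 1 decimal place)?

Term probabilities: M 0.0121, M+2 0.1219, M+4 0.4089, M+6 0.4570. Base peak = M+6.
P(M+6) = C(3,3) × 0.22972^0 × 0.77028^3 = 1 × 1.0000 × 0.45703122 = 0.457031 (base)
P(M) = C(3,0) × 0.22972^3 × 0.77028^0 = 1 × 0.01212262 × 1.0000 = 0.012123
Relative intensity = 0.012123 / 0.457031 × 100 = 2.7

2.7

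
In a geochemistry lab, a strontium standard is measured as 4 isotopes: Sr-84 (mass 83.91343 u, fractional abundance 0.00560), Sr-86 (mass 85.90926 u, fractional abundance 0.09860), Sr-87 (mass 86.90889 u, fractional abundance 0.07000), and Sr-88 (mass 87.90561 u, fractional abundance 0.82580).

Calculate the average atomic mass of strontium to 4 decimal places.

The abundance-weighted mean is 0.00560 × 83.91343 + 0.09860 × 85.90926 + 0.07000 × 86.90889 + 0.82580 × 87.90561
= 0.469915 + 8.470653 + 6.083622 + 72.592453 = 87.616643 u

87.6166 u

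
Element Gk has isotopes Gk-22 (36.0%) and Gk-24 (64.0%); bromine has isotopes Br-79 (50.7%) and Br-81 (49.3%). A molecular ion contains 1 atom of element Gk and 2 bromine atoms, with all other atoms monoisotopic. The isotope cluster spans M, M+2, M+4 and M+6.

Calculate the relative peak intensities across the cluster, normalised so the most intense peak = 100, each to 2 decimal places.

22.71 : 84.55 : 100.00 : 38.18

Element Gk pattern (n=1): 0.3600 : 0.6400
Bromine pattern (n=2): 0.257049 : 0.499902 : 0.243049
Convolve the two distributions (both contribute in 2-u steps):
  M: 0.3600×0.257049 = 0.092538
  M+2: 0.3600×0.499902 + 0.6400×0.257049 = 0.344476
  M+4: 0.3600×0.243049 + 0.6400×0.499902 = 0.407435
  M+6: 0.6400×0.243049 = 0.155551
Scale to base peak (0.407435) = 100: 22.71 : 84.55 : 100.00 : 38.18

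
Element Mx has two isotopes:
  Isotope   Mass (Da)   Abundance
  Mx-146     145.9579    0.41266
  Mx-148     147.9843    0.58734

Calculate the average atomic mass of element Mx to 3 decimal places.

Average mass = Σ (abundance × isotope mass) = 0.41266 × 145.9579 + 0.58734 × 147.9843
= 60.23099 + 86.91710 = 147.14809 Da

147.148 Da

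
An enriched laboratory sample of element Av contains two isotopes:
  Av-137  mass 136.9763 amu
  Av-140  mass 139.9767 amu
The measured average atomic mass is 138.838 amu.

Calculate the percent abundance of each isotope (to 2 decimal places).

With x = fraction of Av-137 (so Av-140 is 1 − x):
136.9763·x + 139.9767·(1 − x) = 138.838
(136.9763 − 139.9767)·x = 138.838 − 139.9767
x = -1.1387 / -3.0004 = 0.37952 → 37.95% Av-137, 62.05% Av-140.

Av-137: 37.95%, Av-140: 62.05%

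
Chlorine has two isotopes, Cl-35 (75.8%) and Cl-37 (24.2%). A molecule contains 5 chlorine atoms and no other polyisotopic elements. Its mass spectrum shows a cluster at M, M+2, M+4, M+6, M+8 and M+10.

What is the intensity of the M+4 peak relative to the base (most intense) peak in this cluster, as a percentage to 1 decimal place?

(0.758 + 0.242)^5 gives M 0.2502, M+2 0.3994, M+4 0.2551, M+6 0.0814, M+8 0.0130, M+10 0.0008; the largest is M+2.
P(M+2) = C(5,1) × 0.758^4 × 0.242^1 = 5 × 0.33012379 × 0.2420 = 0.399450 (base)
P(M+4) = C(5,2) × 0.758^3 × 0.242^2 = 10 × 0.43551951 × 0.058564 = 0.255058
Relative intensity = 0.255058 / 0.399450 × 100 = 63.9

63.9%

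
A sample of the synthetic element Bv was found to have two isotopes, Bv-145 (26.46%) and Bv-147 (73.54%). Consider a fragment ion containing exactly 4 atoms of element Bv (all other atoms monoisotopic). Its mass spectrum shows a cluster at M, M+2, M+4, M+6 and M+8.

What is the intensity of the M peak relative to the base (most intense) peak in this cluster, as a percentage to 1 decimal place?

1.2%

Term probabilities: M 0.0049, M+2 0.0545, M+4 0.2272, M+6 0.4209, M+8 0.2925. Base peak = M+6.
P(M+6) = C(4,3) × 0.2646^1 × 0.7354^3 = 4 × 0.2646 × 0.397714 = 0.420940 (base)
P(M) = C(4,0) × 0.2646^4 × 0.7354^0 = 1 × 0.00490184 × 1.0000 = 0.004902
Relative intensity = 0.004902 / 0.420940 × 100 = 1.2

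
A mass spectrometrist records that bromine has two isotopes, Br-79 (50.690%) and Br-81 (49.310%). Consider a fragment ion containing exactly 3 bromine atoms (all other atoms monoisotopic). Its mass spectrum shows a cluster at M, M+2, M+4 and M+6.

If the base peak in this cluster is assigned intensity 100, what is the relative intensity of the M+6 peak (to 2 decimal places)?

(0.50690 + 0.49310)^3 gives M 0.1302, M+2 0.3801, M+4 0.3698, M+6 0.1199; the largest is M+2.
P(M+2) = C(3,1) × 0.50690^2 × 0.49310^1 = 3 × 0.25694761 × 0.4931 = 0.380103 (base)
P(M+6) = C(3,3) × 0.50690^0 × 0.49310^3 = 1 × 1.0000 × 0.11989609 = 0.119896
Relative intensity = 0.119896 / 0.380103 × 100 = 31.54

31.54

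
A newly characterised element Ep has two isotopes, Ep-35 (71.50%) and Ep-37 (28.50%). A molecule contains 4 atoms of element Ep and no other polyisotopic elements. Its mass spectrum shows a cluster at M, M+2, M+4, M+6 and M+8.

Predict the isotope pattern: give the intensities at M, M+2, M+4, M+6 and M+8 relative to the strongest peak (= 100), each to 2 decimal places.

62.72 : 100.00 : 59.79 : 15.89 : 1.58

The 4 Ep atoms are independent, so intensities follow the terms of (0.7150 + 0.2850)^4.
P(M) = 0.7150^4 = 0.261351
P(M+2) = 4 × 0.7150^3 × 0.2850^1 = 0.416699
P(M+4) = 6 × 0.7150^2 × 0.2850^2 = 0.249146
P(M+6) = 4 × 0.7150^1 × 0.2850^3 = 0.066206
P(M+8) = 0.2850^4 = 0.006598
The M+2 peak is largest (0.416699); scaling to 100 gives 62.72 : 100.00 : 59.79 : 15.89 : 1.58.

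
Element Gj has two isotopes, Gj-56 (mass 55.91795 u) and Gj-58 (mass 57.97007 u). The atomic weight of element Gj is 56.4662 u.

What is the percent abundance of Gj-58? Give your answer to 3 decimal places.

Let x be the fractional abundance of Gj-56; then Gj-58 has abundance 1 − x.
55.91795·x + 57.97007·(1 − x) = 56.4662
(55.91795 − 57.97007)·x = 56.4662 − 57.97007
x = -1.50387 / -2.05212 = 0.73284 → 73.284% Gj-56, 26.716% Gj-58.

26.716%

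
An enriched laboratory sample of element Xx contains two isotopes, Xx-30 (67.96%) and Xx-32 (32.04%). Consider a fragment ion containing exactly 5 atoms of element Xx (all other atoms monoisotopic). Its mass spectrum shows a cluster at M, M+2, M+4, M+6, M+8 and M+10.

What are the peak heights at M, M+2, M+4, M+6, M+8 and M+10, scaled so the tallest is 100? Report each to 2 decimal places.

42.42 : 100.00 : 94.29 : 44.45 : 10.48 : 0.99

The 5 Xx atoms are independent, so intensities follow the terms of (0.6796 + 0.3204)^5.
P(M) = 0.6796^5 = 0.144966
P(M+2) = 5 × 0.6796^4 × 0.3204^1 = 0.341724
P(M+4) = 10 × 0.6796^3 × 0.3204^2 = 0.322215
P(M+6) = 10 × 0.6796^2 × 0.3204^3 = 0.151909
P(M+8) = 5 × 0.6796^1 × 0.3204^4 = 0.035809
P(M+10) = 0.3204^5 = 0.003376
The M+2 peak is largest (0.341724); scaling to 100 gives 42.42 : 100.00 : 94.29 : 44.45 : 10.48 : 0.99.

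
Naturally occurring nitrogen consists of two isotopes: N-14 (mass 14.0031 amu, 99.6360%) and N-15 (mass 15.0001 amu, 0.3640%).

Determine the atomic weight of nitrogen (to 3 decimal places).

Ar = Σ fᵢ·mᵢ = 0.996360 × 14.0031 + 0.003640 × 15.0001
= 13.95213 + 0.05460 = 14.00673 amu

14.007 amu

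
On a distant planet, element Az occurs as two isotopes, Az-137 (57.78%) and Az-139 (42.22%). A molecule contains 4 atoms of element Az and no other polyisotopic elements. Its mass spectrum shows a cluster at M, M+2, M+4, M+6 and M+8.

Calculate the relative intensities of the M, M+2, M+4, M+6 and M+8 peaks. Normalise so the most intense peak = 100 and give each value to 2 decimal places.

31.22 : 91.24 : 100.00 : 48.71 : 8.90

Each Az atom is independently Az-137 (p = 0.5778) or Az-139 (q = 0.4222); the cluster is the binomial expansion (p + q)^4.
P(M) = 0.5778^4 = 0.111458
P(M+2) = 4 × 0.5778^3 × 0.4222^1 = 0.325770
P(M+4) = 6 × 0.5778^2 × 0.4222^2 = 0.357061
P(M+6) = 4 × 0.5778^1 × 0.4222^3 = 0.173937
P(M+8) = 0.4222^4 = 0.031774
The M+4 peak is largest (0.357061); scaling to 100 gives 31.22 : 91.24 : 100.00 : 48.71 : 8.90.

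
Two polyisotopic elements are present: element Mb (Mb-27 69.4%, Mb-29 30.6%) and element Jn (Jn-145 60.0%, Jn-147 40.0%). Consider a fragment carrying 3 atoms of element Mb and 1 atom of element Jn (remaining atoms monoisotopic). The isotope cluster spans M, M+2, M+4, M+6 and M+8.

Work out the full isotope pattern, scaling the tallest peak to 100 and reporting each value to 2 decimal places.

50.27 : 100.00 : 73.64 : 23.85 : 2.87

Element Mb pattern (n=3): 0.33425538 : 0.44214185 : 0.19495015 : 0.02865262
Element Jn pattern (n=1): 0.6000 : 0.4000
Convolve the two distributions (both contribute in 2-u steps):
  M: 0.33425538×0.6000 = 0.200553
  M+2: 0.33425538×0.4000 + 0.44214185×0.6000 = 0.398987
  M+4: 0.44214185×0.4000 + 0.19495015×0.6000 = 0.293827
  M+6: 0.19495015×0.4000 + 0.02865262×0.6000 = 0.095172
  M+8: 0.02865262×0.4000 = 0.011461
Scale to base peak (0.398987) = 100: 50.27 : 100.00 : 73.64 : 23.85 : 2.87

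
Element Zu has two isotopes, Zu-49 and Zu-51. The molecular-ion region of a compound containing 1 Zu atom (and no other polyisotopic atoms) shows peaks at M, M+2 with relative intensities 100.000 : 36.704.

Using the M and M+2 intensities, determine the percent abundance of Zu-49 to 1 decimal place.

73.2%

Write p for the Zu-49 fraction. I(M+2)/I(M) = [C(1,1)·p^0·(1−p)] / p^1 = 1·(1−p)/p = 36.704/100.000 = 0.3670
(1−p)/p = 0.3670/1 = 0.3670  ⇒  p = 1/(1 + 0.3670) = 0.7315
Zu-49: 73.2%, Zu-51: 26.8%.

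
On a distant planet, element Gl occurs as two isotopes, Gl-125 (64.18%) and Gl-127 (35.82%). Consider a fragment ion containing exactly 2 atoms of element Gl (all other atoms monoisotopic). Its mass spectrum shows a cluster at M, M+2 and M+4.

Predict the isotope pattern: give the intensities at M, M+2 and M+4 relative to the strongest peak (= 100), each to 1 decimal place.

The 2 Gl atoms are independent, so intensities follow the terms of (0.6418 + 0.3582)^2.
P(M) = 0.6418^2 = 0.411907
P(M+2) = 2 × 0.6418^1 × 0.3582^1 = 0.459786
P(M+4) = 0.3582^2 = 0.128307
The M+2 peak is largest (0.459786); scaling to 100 gives 89.6 : 100.0 : 27.9.

89.6 : 100.0 : 27.9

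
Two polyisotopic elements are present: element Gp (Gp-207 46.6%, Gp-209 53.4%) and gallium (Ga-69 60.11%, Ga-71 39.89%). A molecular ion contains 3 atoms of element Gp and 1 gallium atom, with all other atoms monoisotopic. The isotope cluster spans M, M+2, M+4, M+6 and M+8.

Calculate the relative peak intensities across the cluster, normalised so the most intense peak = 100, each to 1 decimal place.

16.1 : 65.9 : 100.0 : 66.2 : 16.1

Element Gp pattern (n=3): 0.1011947 : 0.34788391 : 0.39864809 : 0.1522733
Gallium pattern (n=1): 0.6011 : 0.3989
Convolve the two distributions (both contribute in 2-u steps):
  M: 0.1011947×0.6011 = 0.060828
  M+2: 0.1011947×0.3989 + 0.34788391×0.6011 = 0.249480
  M+4: 0.34788391×0.3989 + 0.39864809×0.6011 = 0.378398
  M+6: 0.39864809×0.3989 + 0.1522733×0.6011 = 0.250552
  M+8: 0.1522733×0.3989 = 0.060742
Scale to base peak (0.378398) = 100: 16.1 : 65.9 : 100.0 : 66.2 : 16.1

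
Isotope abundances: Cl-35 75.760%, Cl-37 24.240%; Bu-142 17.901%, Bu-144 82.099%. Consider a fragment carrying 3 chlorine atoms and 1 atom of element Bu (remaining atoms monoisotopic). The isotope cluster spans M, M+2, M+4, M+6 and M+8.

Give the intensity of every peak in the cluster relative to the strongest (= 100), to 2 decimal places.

18.03 : 100.00 : 84.91 : 25.99 : 2.71

Chlorine pattern (n=3): 0.4348304 : 0.41738208 : 0.13354464 : 0.01424288
Element Bu pattern (n=1): 0.17901 : 0.82099
Convolve the two distributions (both contribute in 2-u steps):
  M: 0.4348304×0.17901 = 0.077839
  M+2: 0.4348304×0.82099 + 0.41738208×0.17901 = 0.431707
  M+4: 0.41738208×0.82099 + 0.13354464×0.17901 = 0.366572
  M+6: 0.13354464×0.82099 + 0.01424288×0.17901 = 0.112188
  M+8: 0.01424288×0.82099 = 0.011693
Scale to base peak (0.431707) = 100: 18.03 : 100.00 : 84.91 : 25.99 : 2.71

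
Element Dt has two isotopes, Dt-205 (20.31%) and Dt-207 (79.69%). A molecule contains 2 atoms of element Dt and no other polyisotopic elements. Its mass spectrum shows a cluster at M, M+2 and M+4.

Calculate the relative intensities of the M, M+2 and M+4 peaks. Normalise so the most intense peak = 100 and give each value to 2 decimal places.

Expanding (0.2031 + 0.7969)^2:
P(M) = 0.2031^2 = 0.041250
P(M+2) = 2 × 0.2031^1 × 0.7969^1 = 0.323701
P(M+4) = 0.7969^2 = 0.635050
The M+4 peak is largest (0.635050); scaling to 100 gives 6.50 : 50.97 : 100.00.

6.50 : 50.97 : 100.00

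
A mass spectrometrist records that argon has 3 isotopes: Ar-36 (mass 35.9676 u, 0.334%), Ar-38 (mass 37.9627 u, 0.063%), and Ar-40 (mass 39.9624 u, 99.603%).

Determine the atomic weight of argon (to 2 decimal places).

The abundance-weighted mean is 0.00334 × 35.9676 + 0.00063 × 37.9627 + 0.99603 × 39.9624
= 0.12013 + 0.02392 + 39.80375 = 39.94780 u

39.95 u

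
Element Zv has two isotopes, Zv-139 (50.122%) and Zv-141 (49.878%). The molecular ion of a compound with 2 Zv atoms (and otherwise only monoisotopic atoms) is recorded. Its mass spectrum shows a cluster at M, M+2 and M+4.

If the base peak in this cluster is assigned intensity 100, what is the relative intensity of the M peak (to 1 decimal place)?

50.2

Term probabilities: M 0.2512, M+2 0.5000, M+4 0.2488. Base peak = M+2.
P(M+2) = C(2,1) × 0.50122^1 × 0.49878^1 = 2 × 0.50122 × 0.49878 = 0.499997 (base)
P(M) = C(2,0) × 0.50122^2 × 0.49878^0 = 1 × 0.25122149 × 1.0000 = 0.251221
Relative intensity = 0.251221 / 0.499997 × 100 = 50.2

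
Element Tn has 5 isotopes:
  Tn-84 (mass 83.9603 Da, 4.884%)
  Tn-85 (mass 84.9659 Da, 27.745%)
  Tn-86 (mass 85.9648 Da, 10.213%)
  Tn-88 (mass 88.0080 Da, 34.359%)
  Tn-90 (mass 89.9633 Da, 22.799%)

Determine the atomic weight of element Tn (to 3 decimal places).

87.203 Da

Weight each isotope mass by its fractional abundance: 0.04884 × 83.9603 + 0.27745 × 84.9659 + 0.10213 × 85.9648 + 0.34359 × 88.0080 + 0.22799 × 89.9633
= 4.10062 + 23.57379 + 8.77959 + 30.23867 + 20.51073 = 87.20340 Da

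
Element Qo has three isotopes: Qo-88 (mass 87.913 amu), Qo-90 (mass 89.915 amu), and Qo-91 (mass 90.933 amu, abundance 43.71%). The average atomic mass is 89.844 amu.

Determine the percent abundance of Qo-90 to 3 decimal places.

Let x and y be the fractions of Qo-88 and Qo-90. Then x + y = 1 − 0.4371 = 0.5629 and 87.913x + 89.915y = 89.844 − 0.4371×90.933 = 50.0971857.
Substituting: 87.913x + 89.915(0.5629 − x) = 50.0971857
(87.913 − 89.915)x = -0.5159678  ⇒  x = 0.25773, y = 0.30517
Qo-88: 25.773%, Qo-90: 30.517%.

30.517%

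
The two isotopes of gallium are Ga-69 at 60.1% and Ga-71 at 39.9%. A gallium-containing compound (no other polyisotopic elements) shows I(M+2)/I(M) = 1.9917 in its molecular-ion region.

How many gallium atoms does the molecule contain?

For n independent Ga atoms, I(M+2)/I(M) = n · (abundance Ga-71) / (abundance Ga-69) = n · 0.399/0.601.
n = 1.9917 × 0.601/0.399 = 3.00 ≈ 3

3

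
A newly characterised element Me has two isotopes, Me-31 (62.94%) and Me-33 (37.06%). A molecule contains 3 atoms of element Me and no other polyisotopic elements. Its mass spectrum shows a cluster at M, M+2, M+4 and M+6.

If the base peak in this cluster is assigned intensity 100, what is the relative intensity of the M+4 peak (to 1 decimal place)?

58.9

(0.6294 + 0.3706)^3 gives M 0.2493, M+2 0.4404, M+4 0.2593, M+6 0.0509; the largest is M+2.
P(M+2) = C(3,1) × 0.6294^2 × 0.3706^1 = 3 × 0.39614436 × 0.3706 = 0.440433 (base)
P(M+4) = C(3,2) × 0.6294^1 × 0.3706^2 = 3 × 0.6294 × 0.13734436 = 0.259334
Relative intensity = 0.259334 / 0.440433 × 100 = 58.9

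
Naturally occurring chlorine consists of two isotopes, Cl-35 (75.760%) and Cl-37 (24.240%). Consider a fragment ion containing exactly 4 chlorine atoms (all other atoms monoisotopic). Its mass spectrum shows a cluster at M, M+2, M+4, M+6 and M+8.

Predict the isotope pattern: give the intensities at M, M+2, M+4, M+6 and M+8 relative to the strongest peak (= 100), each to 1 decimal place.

The 4 Cl atoms are independent, so intensities follow the terms of (0.75760 + 0.24240)^4.
P(M) = 0.75760^4 = 0.329428
P(M+2) = 4 × 0.75760^3 × 0.24240^1 = 0.421612
P(M+4) = 6 × 0.75760^2 × 0.24240^2 = 0.202347
P(M+6) = 4 × 0.75760^1 × 0.24240^3 = 0.043162
P(M+8) = 0.24240^4 = 0.003452
The M+2 peak is largest (0.421612); scaling to 100 gives 78.1 : 100.0 : 48.0 : 10.2 : 0.8.

78.1 : 100.0 : 48.0 : 10.2 : 0.8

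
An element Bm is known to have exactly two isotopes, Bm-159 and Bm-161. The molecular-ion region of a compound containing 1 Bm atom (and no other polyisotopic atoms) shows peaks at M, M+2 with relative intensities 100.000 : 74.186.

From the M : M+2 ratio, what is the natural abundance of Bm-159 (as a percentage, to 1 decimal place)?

If p is the fraction of Bm that is Bm-159, then I(M+2)/I(M) = [C(1,1)·p^0·(1−p)] / p^1 = 1·(1−p)/p = 74.186/100.000 = 0.7419
(1−p)/p = 0.7419/1 = 0.7419  ⇒  p = 1/(1 + 0.7419) = 0.5741
Bm-159: 57.4%, Bm-161: 42.6%.

57.4%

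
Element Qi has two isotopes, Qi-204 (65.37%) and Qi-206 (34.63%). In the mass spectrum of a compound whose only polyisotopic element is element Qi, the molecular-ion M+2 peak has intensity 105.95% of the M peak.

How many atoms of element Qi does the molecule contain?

The M+2/M ratio from n Qi atoms is n · q/p = n · 0.3463/0.6537.
n = 1.0595 × 0.6537/0.3463 = 2.00 ≈ 2

2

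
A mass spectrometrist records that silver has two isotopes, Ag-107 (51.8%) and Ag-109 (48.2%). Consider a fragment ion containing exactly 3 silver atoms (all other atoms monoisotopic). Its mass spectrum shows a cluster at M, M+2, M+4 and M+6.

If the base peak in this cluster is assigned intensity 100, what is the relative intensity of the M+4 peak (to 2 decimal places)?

Binomial terms of (0.518 + 0.482)^3: M 0.1390, M+2 0.3880, M+4 0.3610, M+6 0.1120 → M+2 is the base peak.
P(M+2) = C(3,1) × 0.518^2 × 0.482^1 = 3 × 0.268324 × 0.4820 = 0.387997 (base)
P(M+4) = C(3,2) × 0.518^1 × 0.482^2 = 3 × 0.5180 × 0.232324 = 0.361031
Relative intensity = 0.361031 / 0.387997 × 100 = 93.05

93.05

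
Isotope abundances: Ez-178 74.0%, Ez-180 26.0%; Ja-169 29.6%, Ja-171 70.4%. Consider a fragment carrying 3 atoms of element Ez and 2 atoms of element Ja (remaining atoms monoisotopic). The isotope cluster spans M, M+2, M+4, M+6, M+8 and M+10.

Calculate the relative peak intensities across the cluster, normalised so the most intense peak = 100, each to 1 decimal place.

9.1 : 52.6 : 100.0 : 70.4 : 20.8 : 2.2

Element Ez pattern (n=3): 0.405224 : 0.427128 : 0.150072 : 0.017576
Element Ja pattern (n=2): 0.087616 : 0.416768 : 0.495616
Convolve the two distributions (both contribute in 2-u steps):
  M: 0.405224×0.087616 = 0.035504
  M+2: 0.405224×0.416768 + 0.427128×0.087616 = 0.206308
  M+4: 0.405224×0.495616 + 0.427128×0.416768 + 0.150072×0.087616 = 0.391997
  M+6: 0.427128×0.495616 + 0.150072×0.416768 + 0.017576×0.087616 = 0.275777
  M+8: 0.150072×0.495616 + 0.017576×0.416768 = 0.081703
  M+10: 0.017576×0.495616 = 0.008711
Scale to base peak (0.391997) = 100: 9.1 : 52.6 : 100.0 : 70.4 : 20.8 : 2.2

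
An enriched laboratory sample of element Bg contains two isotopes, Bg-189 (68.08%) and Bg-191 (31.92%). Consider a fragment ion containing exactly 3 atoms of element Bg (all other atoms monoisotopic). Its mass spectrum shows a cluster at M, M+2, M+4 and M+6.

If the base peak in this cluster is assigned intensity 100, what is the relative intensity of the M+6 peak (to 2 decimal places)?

7.33

Term probabilities: M 0.3155, M+2 0.4438, M+4 0.2081, M+6 0.0325. Base peak = M+2.
P(M+2) = C(3,1) × 0.6808^2 × 0.3192^1 = 3 × 0.46348864 × 0.3192 = 0.443837 (base)
P(M+6) = C(3,3) × 0.6808^0 × 0.3192^3 = 1 × 1.0000 × 0.03252285 = 0.032523
Relative intensity = 0.032523 / 0.443837 × 100 = 7.33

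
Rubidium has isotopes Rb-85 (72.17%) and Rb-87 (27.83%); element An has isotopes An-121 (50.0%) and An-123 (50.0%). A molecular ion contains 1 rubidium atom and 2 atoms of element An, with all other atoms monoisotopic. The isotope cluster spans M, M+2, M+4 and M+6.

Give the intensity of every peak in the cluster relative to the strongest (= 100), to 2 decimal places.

Rubidium pattern (n=1): 0.7217 : 0.2783
Element An pattern (n=2): 0.2500 : 0.5000 : 0.2500
Convolve the two distributions (both contribute in 2-u steps):
  M: 0.7217×0.2500 = 0.180425
  M+2: 0.7217×0.5000 + 0.2783×0.2500 = 0.430425
  M+4: 0.7217×0.2500 + 0.2783×0.5000 = 0.319575
  M+6: 0.2783×0.2500 = 0.069575
Scale to base peak (0.430425) = 100: 41.92 : 100.00 : 74.25 : 16.16

41.92 : 100.00 : 74.25 : 16.16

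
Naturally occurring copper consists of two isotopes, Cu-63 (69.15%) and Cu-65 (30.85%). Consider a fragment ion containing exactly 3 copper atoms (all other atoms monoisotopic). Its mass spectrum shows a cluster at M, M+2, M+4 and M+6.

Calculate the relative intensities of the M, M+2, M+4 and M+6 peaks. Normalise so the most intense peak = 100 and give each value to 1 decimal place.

74.7 : 100.0 : 44.6 : 6.6

Each Cu atom is independently Cu-63 (p = 0.6915) or Cu-65 (q = 0.3085); the cluster is the binomial expansion (p + q)^3.
P(M) = 0.6915^3 = 0.330656
P(M+2) = 3 × 0.6915^2 × 0.3085^1 = 0.442548
P(M+4) = 3 × 0.6915^1 × 0.3085^2 = 0.197435
P(M+6) = 0.3085^3 = 0.029361
The M+2 peak is largest (0.442548); scaling to 100 gives 74.7 : 100.0 : 44.6 : 6.6.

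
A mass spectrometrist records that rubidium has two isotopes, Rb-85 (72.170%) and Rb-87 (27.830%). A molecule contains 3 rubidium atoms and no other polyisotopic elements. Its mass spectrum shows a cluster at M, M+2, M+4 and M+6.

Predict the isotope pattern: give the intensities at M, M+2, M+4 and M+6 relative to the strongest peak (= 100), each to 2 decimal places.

Each Rb atom is independently Rb-85 (p = 0.72170) or Rb-87 (q = 0.27830); the cluster is the binomial expansion (p + q)^3.
P(M) = 0.72170^3 = 0.375898
P(M+2) = 3 × 0.72170^2 × 0.27830^1 = 0.434858
P(M+4) = 3 × 0.72170^1 × 0.27830^2 = 0.167689
P(M+6) = 0.27830^3 = 0.021555
The M+2 peak is largest (0.434858); scaling to 100 gives 86.44 : 100.00 : 38.56 : 4.96.

86.44 : 100.00 : 38.56 : 4.96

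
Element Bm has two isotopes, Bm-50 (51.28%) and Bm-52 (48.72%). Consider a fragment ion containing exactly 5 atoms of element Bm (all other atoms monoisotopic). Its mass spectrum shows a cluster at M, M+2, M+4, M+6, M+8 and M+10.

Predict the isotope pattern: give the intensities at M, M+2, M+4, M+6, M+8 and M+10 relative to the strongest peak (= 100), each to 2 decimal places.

11.08 : 52.63 : 100.00 : 95.01 : 45.13 : 8.58

Each Bm atom is independently Bm-50 (p = 0.5128) or Bm-52 (q = 0.4872); the cluster is the binomial expansion (p + q)^5.
P(M) = 0.5128^5 = 0.035460
P(M+2) = 5 × 0.5128^4 × 0.4872^1 = 0.168449
P(M+4) = 10 × 0.5128^3 × 0.4872^2 = 0.320080
P(M+6) = 10 × 0.5128^2 × 0.4872^3 = 0.304101
P(M+8) = 5 × 0.5128^1 × 0.4872^4 = 0.144460
P(M+10) = 0.4872^5 = 0.027450
The M+4 peak is largest (0.320080); scaling to 100 gives 11.08 : 52.63 : 100.00 : 95.01 : 45.13 : 8.58.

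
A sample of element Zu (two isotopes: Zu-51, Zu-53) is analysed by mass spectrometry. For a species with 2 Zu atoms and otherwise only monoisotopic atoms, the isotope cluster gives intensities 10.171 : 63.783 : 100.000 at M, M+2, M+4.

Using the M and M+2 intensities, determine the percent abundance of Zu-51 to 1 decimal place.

Let p = fractional abundance of Zu-51. I(M+2)/I(M) = [C(2,1)·p^1·(1−p)] / p^2 = 2·(1−p)/p = 63.783/10.171 = 6.2711
(1−p)/p = 6.2711/2 = 3.1355  ⇒  p = 1/(1 + 3.1355) = 0.2418
Zu-51: 24.2%, Zu-53: 75.8%.

24.2%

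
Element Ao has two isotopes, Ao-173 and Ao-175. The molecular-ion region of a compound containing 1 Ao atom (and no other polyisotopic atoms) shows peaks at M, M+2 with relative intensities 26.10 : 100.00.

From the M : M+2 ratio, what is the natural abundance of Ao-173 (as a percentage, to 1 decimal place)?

20.7%

If p is the fraction of Ao that is Ao-173, then I(M+2)/I(M) = [C(1,1)·p^0·(1−p)] / p^1 = 1·(1−p)/p = 100.00/26.10 = 3.8314
(1−p)/p = 3.8314/1 = 3.8314  ⇒  p = 1/(1 + 3.8314) = 0.2070
Ao-173: 20.7%, Ao-175: 79.3%.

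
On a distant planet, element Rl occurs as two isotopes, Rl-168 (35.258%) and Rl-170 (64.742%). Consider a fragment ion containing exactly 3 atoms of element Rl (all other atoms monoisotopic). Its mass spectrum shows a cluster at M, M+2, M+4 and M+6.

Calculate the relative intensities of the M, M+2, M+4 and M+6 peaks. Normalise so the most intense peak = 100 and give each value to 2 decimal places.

The 3 Rl atoms are independent, so intensities follow the terms of (0.35258 + 0.64742)^3.
P(M) = 0.35258^3 = 0.043830
P(M+2) = 3 × 0.35258^2 × 0.64742^1 = 0.241448
P(M+4) = 3 × 0.35258^1 × 0.64742^2 = 0.443355
P(M+6) = 0.64742^3 = 0.271368
The M+4 peak is largest (0.443355); scaling to 100 gives 9.89 : 54.46 : 100.00 : 61.21.

9.89 : 54.46 : 100.00 : 61.21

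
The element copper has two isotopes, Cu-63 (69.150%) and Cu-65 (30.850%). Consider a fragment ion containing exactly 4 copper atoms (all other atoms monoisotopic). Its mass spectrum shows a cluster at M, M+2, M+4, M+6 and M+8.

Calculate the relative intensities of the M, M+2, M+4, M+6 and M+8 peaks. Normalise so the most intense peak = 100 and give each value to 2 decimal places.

56.04 : 100.00 : 66.92 : 19.90 : 2.22

The 4 Cu atoms are independent, so intensities follow the terms of (0.69150 + 0.30850)^4.
P(M) = 0.69150^4 = 0.228649
P(M+2) = 4 × 0.69150^3 × 0.30850^1 = 0.408030
P(M+4) = 6 × 0.69150^2 × 0.30850^2 = 0.273052
P(M+6) = 4 × 0.69150^1 × 0.30850^3 = 0.081212
P(M+8) = 0.30850^4 = 0.009058
The M+2 peak is largest (0.408030); scaling to 100 gives 56.04 : 100.00 : 66.92 : 19.90 : 2.22.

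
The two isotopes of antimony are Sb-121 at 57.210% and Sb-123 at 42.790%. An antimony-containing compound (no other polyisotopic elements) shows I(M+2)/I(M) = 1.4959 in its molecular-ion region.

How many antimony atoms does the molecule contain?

The M+2/M ratio from n Sb atoms is n · q/p = n · 0.42790/0.57210.
n = 1.4959 × 0.57210/0.42790 = 2.00 ≈ 2

2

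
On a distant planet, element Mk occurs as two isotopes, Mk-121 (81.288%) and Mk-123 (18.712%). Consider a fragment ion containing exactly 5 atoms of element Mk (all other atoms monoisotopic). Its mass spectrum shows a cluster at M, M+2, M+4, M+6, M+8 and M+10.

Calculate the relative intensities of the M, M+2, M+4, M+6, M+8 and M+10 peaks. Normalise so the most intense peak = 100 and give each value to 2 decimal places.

Expanding (0.81288 + 0.18712)^5:
P(M) = 0.81288^5 = 0.354921
P(M+2) = 5 × 0.81288^4 × 0.18712^1 = 0.408504
P(M+4) = 10 × 0.81288^3 × 0.18712^2 = 0.188070
P(M+6) = 10 × 0.81288^2 × 0.18712^3 = 0.043293
P(M+8) = 5 × 0.81288^1 × 0.18712^4 = 0.004983
P(M+10) = 0.18712^5 = 0.000229
The M+2 peak is largest (0.408504); scaling to 100 gives 86.88 : 100.00 : 46.04 : 10.60 : 1.22 : 0.06.

86.88 : 100.00 : 46.04 : 10.60 : 1.22 : 0.06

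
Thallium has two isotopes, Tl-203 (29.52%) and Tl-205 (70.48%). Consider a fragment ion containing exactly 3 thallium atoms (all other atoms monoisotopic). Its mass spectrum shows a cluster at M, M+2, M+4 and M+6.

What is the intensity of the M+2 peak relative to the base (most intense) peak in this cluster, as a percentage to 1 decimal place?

Term probabilities: M 0.0257, M+2 0.1843, M+4 0.4399, M+6 0.3501. Base peak = M+4.
P(M+4) = C(3,2) × 0.2952^1 × 0.7048^2 = 3 × 0.2952 × 0.49674304 = 0.439916 (base)
P(M+2) = C(3,1) × 0.2952^2 × 0.7048^1 = 3 × 0.08714304 × 0.7048 = 0.184255
Relative intensity = 0.184255 / 0.439916 × 100 = 41.9

41.9%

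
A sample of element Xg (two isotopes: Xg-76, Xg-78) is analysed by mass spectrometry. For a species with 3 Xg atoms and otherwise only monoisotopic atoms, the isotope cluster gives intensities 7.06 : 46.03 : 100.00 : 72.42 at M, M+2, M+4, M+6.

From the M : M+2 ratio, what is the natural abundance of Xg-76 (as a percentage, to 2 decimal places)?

Let p = fractional abundance of Xg-76. I(M+2)/I(M) = [C(3,1)·p^2·(1−p)] / p^3 = 3·(1−p)/p = 46.03/7.06 = 6.5198
(1−p)/p = 6.5198/3 = 2.1733  ⇒  p = 1/(1 + 2.1733) = 0.3151
Xg-76: 31.51%, Xg-78: 68.49%.

31.51%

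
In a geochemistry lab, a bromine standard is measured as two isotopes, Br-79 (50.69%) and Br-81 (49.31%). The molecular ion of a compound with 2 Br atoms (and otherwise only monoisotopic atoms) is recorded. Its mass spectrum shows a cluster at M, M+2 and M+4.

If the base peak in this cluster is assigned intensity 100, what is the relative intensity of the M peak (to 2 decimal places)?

51.40

Binomial terms of (0.5069 + 0.4931)^2: M 0.2569, M+2 0.4999, M+4 0.2431 → M+2 is the base peak.
P(M+2) = C(2,1) × 0.5069^1 × 0.4931^1 = 2 × 0.5069 × 0.4931 = 0.499905 (base)
P(M) = C(2,0) × 0.5069^2 × 0.4931^0 = 1 × 0.25694761 × 1.0000 = 0.256948
Relative intensity = 0.256948 / 0.499905 × 100 = 51.40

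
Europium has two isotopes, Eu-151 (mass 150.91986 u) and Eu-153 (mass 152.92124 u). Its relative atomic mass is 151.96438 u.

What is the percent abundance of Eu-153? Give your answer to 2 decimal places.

52.19%

Let x be the fractional abundance of Eu-151; then Eu-153 has abundance 1 − x.
150.91986·x + 152.92124·(1 − x) = 151.96438
(150.91986 − 152.92124)·x = 151.96438 − 152.92124
x = -0.95686 / -2.00138 = 0.47810 → 47.81% Eu-151, 52.19% Eu-153.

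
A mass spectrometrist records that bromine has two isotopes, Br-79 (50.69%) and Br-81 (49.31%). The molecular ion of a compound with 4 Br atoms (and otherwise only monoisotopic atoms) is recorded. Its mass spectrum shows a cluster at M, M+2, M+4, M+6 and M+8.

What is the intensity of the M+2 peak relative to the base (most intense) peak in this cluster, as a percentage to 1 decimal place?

68.5%

(0.5069 + 0.4931)^4 gives M 0.0660, M+2 0.2569, M+4 0.3749, M+6 0.2431, M+8 0.0591; the largest is M+4.
P(M+4) = C(4,2) × 0.5069^2 × 0.4931^2 = 6 × 0.25694761 × 0.24314761 = 0.374857 (base)
P(M+2) = C(4,1) × 0.5069^3 × 0.4931^1 = 4 × 0.13024674 × 0.4931 = 0.256899
Relative intensity = 0.256899 / 0.374857 × 100 = 68.5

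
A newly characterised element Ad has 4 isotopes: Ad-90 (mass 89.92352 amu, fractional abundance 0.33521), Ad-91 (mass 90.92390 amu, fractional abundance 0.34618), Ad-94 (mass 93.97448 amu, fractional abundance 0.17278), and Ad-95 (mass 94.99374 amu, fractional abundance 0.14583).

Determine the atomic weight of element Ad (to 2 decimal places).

91.71 amu

Ar = Σ fᵢ·mᵢ = 0.33521 × 89.92352 + 0.34618 × 90.92390 + 0.17278 × 93.97448 + 0.14583 × 94.99374
= 30.143263 + 31.476036 + 16.236911 + 13.852937 = 91.709147 amu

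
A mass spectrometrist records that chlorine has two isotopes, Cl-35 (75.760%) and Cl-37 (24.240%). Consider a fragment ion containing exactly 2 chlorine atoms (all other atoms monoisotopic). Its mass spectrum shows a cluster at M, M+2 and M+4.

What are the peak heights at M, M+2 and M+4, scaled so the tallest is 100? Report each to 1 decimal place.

100.0 : 64.0 : 10.2

The 2 Cl atoms are independent, so intensities follow the terms of (0.75760 + 0.24240)^2.
P(M) = 0.75760^2 = 0.573958
P(M+2) = 2 × 0.75760^1 × 0.24240^1 = 0.367284
P(M+4) = 0.24240^2 = 0.058758
The M peak is largest (0.573958); scaling to 100 gives 100.0 : 64.0 : 10.2.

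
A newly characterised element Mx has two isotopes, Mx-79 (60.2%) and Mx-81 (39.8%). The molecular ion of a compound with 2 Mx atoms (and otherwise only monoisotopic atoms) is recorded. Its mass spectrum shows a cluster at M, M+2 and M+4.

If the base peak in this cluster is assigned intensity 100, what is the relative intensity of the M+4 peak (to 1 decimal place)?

(0.602 + 0.398)^2 gives M 0.3624, M+2 0.4792, M+4 0.1584; the largest is M+2.
P(M+2) = C(2,1) × 0.602^1 × 0.398^1 = 2 × 0.6020 × 0.3980 = 0.479192 (base)
P(M+4) = C(2,2) × 0.602^0 × 0.398^2 = 1 × 1.0000 × 0.158404 = 0.158404
Relative intensity = 0.158404 / 0.479192 × 100 = 33.1

33.1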